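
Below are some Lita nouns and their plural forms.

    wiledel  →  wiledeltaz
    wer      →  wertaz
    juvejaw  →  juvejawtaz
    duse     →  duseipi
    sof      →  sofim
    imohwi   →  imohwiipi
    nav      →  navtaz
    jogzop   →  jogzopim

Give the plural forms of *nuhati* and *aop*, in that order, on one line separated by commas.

nuhatiipi, aopim

The pattern is voicing of the final sound: -im when the stem ends in a voiceless consonant (*sof*, *jogzop*); -taz when the stem ends in a voiced consonant (*wiledel*, *wer*, *juvejaw*, *nav*); -ipi when the stem ends in a vowel (*duse*, *imohwi*).
Since the final sound of *nuhati* is /i/ (a vowel), it takes -ipi, giving *nuhatiipi*.
*aop* — final sound /p/ (a voiceless consonant) → -im → *aopim*.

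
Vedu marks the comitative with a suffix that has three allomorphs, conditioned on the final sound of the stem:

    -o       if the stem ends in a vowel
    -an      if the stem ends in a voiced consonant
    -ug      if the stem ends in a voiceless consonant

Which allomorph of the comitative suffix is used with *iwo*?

Since the final sound of *iwo* is /o/ (a vowel), it takes -o.

-o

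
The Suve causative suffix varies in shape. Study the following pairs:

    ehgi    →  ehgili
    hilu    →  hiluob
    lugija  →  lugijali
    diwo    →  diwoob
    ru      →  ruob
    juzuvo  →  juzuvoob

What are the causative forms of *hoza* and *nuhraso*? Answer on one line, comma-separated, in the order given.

hozali, nuhrasoob

The alternation tracks the last vowel of the stem — -ob when the last vowel of the stem is a rounded vowel (*hilu*, *diwo*, *ru*, *juzuvo*); -li when the last vowel of the stem is an unrounded vowel (*ehgi*, *lugija*).
The last vowel of *hoza* is /a/, which is an unrounded vowel, so the suffix is -li, giving *hozali*.
*nuhraso*: last vowel = /o/, a rounded vowel → -ob → *nuhrasoob*.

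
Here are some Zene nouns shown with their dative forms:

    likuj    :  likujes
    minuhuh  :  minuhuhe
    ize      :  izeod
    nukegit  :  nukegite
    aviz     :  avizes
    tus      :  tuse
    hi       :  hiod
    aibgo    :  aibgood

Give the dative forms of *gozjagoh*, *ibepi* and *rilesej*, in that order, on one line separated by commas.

gozjagohe, ibepiod, rilesejes

The pattern is voicing of the final sound: -e when the stem ends in a voiceless consonant (*minuhuh*, *nukegit*, *tus*); -es when the stem ends in a voiced consonant (*likuj*, *aviz*); -od when the stem ends in a vowel (*ize*, *hi*, *aibgo*).
Since the final sound of *gozjagoh* is /h/ (a voiceless consonant), it takes -e, giving *gozjagohe*.
Since the final sound of *ibepi* is /i/ (a vowel), it takes -od, giving *ibepiod*.
Since the final sound of *rilesej* is /j/ (a voiced consonant), it takes -es, giving *rilesejes*.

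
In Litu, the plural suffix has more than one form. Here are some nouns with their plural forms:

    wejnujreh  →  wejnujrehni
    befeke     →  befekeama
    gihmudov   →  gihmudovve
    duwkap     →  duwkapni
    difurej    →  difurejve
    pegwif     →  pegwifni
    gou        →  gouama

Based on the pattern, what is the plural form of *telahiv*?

telahivve

The pattern is voicing of the final sound: -ni when the stem ends in a voiceless consonant (*wejnujreh*, *duwkap*, *pegwif*); -ve when the stem ends in a voiced consonant (*gihmudov*, *difurej*); -ama when the stem ends in a vowel (*befeke*, *gou*).
The final sound of *telahiv* is /v/, which is a voiced consonant, so the suffix is -ve, giving *telahivve*.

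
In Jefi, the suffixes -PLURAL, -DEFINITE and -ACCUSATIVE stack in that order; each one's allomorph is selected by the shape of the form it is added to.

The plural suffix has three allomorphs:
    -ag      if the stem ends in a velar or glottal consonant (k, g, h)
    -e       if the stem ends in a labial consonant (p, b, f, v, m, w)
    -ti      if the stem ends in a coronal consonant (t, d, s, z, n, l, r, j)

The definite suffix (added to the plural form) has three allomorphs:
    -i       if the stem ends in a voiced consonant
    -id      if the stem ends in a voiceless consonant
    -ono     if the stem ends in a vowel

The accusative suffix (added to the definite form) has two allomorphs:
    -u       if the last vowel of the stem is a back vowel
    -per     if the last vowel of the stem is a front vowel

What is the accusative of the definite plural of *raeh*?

*raeh*: final consonant = /h/, velar/glottal → -ag → *raehag*.
Since the final sound of the plural form *raehag* is /g/ (a voiced consonant), it takes -i, giving *raehagi*.
The definite form *raehagi* — last vowel /i/ (a front vowel) → -per → *raehagiper*.

raehagiper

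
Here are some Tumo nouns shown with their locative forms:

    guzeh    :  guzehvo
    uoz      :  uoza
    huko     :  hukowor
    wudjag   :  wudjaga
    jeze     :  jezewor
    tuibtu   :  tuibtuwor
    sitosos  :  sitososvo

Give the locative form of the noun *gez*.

The pattern is voicing of the final sound: -vo when the stem ends in a voiceless consonant (*guzeh*, *sitosos*); -a when the stem ends in a voiced consonant (*uoz*, *wudjag*); -wor when the stem ends in a vowel (*huko*, *jeze*, *tuibtu*).
*gez* — final sound /z/ (a voiced consonant) → -a → *geza*.

geza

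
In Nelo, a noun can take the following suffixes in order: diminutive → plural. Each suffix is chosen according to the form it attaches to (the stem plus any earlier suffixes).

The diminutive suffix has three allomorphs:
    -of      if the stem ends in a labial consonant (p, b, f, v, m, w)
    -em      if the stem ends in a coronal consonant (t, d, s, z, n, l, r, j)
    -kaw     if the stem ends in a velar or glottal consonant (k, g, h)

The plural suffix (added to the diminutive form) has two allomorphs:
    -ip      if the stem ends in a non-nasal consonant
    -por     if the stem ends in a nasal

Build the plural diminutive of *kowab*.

kowabofip

Since the final consonant of *kowab* is /b/ (labial), it takes -of, giving *kowabof*.
The diminutive form *kowabof*: final consonant = /f/, non-nasal → -ip → *kowabofip*.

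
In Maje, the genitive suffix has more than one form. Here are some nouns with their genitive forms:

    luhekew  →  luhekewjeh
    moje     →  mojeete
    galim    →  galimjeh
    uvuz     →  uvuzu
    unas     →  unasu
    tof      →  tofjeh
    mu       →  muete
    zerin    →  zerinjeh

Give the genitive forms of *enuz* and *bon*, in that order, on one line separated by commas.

The suffix is conditioned by the final sound: -u when the stem ends in a sibilant (*uvuz*, *unas*); -jeh when the stem ends in a non-sibilant consonant (*luhekew*, *galim*, *tof*, *zerin*); -ete when the stem ends in a vowel (*moje*, *mu*).
The final sound of *enuz* is /z/, which is a sibilant, so the suffix is -u, giving *enuzu*.
Since the final sound of *bon* is /n/ (a non-sibilant consonant), it takes -jeh, giving *bonjeh*.

enuzu, bonjeh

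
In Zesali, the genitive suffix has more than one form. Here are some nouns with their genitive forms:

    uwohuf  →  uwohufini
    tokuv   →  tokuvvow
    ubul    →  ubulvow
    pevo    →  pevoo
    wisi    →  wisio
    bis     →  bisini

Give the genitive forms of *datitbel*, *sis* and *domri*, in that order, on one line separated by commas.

datitbelvow, sisini, domrio

Looking at the final sound of each stem: -ini when the stem ends in a voiceless consonant (*uwohuf*, *bis*); -vow when the stem ends in a voiced consonant (*tokuv*, *ubul*); -o when the stem ends in a vowel (*pevo*, *wisi*).
*datitbel* — final sound /l/ (a voiced consonant) → -vow → *datitbelvow*.
*sis*: final sound = /s/, a voiceless consonant → -ini → *sisini*.
*domri*: final sound = /i/, a vowel → -o → *domrio*.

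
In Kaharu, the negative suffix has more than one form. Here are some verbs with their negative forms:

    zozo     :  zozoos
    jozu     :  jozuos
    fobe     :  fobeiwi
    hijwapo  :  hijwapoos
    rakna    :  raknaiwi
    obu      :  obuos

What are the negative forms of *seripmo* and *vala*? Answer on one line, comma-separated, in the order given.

seripmoos, valaiwi

The pattern is rounding harmony: -os when the last vowel of the stem is a rounded vowel (*zozo*, *jozu*, *hijwapo*, *obu*); -iwi when the last vowel of the stem is an unrounded vowel (*fobe*, *rakna*).
The last vowel of *seripmo* is /o/, which is a rounded vowel, so the suffix is -os, giving *seripmoos*.
Since the last vowel of *vala* is /a/ (an unrounded vowel), it takes -iwi, giving *valaiwi*.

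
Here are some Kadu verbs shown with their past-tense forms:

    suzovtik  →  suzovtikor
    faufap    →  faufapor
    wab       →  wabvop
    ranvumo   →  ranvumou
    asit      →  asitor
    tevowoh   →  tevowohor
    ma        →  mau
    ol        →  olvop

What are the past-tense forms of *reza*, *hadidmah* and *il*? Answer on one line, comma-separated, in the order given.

Looking at the final sound of each stem: -or when the stem ends in a voiceless consonant (*suzovtik*, *faufap*, *asit*, *tevowoh*); -vop when the stem ends in a voiced consonant (*wab*, *ol*); -u when the stem ends in a vowel (*ranvumo*, *ma*).
The final sound of *reza* is /a/, which is a vowel, so the suffix is -u, giving *rezau*.
Since the final sound of *hadidmah* is /h/ (a voiceless consonant), it takes -or, giving *hadidmahor*.
Since the final sound of *il* is /l/ (a voiced consonant), it takes -vop, giving *ilvop*.

rezau, hadidmahor, ilvop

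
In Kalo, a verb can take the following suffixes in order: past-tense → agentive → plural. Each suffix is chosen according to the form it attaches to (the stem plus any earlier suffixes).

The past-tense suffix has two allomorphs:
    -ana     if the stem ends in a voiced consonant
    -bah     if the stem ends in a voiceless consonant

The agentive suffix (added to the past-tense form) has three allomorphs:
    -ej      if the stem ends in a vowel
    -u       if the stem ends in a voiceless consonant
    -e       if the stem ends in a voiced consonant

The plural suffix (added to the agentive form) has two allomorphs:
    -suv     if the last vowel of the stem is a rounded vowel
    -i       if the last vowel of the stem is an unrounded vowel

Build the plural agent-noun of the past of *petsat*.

The final consonant of *petsat* is /t/, which is voiceless, so the past-tense suffix is -bah, giving *petsatbah*.
The past-tense form *petsatbah* — final sound /h/ (a voiceless consonant) → -u → *petsatbahu*.
The agentive form *petsatbahu* — last vowel /u/ (a rounded vowel) → -suv → *petsatbahusuv*.

petsatbahusuv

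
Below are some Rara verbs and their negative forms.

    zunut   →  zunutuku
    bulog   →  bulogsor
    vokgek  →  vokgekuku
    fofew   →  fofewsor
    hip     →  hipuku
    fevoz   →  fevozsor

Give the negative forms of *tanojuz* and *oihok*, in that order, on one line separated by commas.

The alternation tracks the final consonant of the stem — -uku when the stem ends in a voiceless consonant (*zunut*, *vokgek*, *hip*); -sor when the stem ends in a voiced consonant (*bulog*, *fofew*, *fevoz*).
*tanojuz*: final consonant = /z/, voiced → -sor → *tanojuzsor*.
*oihok* — final consonant /k/ (voiceless) → -uku → *oihokuku*.

tanojuzsor, oihokuku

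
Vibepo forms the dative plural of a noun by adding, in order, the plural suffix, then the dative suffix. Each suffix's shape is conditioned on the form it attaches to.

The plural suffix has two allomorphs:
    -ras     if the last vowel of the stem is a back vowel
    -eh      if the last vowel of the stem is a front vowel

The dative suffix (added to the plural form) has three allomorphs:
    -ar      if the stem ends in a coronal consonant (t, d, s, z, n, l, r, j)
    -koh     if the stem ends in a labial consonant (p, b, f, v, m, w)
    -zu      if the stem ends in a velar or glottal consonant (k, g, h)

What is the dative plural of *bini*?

biniehzu

The last vowel of *bini* is /i/, which is a front vowel, so the plural suffix is -eh, giving *binieh*.
The final consonant of the plural form *binieh* is /h/, which is velar/glottal, so the dative suffix is -zu, giving *biniehzu*.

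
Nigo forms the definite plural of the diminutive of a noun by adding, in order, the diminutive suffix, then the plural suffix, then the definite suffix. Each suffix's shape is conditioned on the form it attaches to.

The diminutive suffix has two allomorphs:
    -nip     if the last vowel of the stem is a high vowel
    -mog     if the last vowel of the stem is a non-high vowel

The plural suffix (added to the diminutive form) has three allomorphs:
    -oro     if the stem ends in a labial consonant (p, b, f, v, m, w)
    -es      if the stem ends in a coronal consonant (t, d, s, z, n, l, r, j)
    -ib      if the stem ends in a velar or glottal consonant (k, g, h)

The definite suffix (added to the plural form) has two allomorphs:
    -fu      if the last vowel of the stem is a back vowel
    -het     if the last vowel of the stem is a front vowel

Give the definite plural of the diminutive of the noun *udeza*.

Since the last vowel of *udeza* is /a/ (a non-high vowel), it takes -mog, giving *udezamog*.
The final consonant of the diminutive form *udezamog* is /g/, which is velar/glottal, so the plural suffix is -ib, giving *udezamogib*.
The plural form *udezamogib*: last vowel = /i/, a front vowel → -het → *udezamogibhet*.

udezamogibhet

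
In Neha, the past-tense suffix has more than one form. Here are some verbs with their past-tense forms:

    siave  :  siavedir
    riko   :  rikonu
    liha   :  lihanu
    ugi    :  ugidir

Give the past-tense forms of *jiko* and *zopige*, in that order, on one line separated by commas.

jikonu, zopigedir

The suffix is conditioned by the last vowel: -dir when the last vowel of the stem is a front vowel (*siave*, *ugi*); -nu when the last vowel of the stem is a back vowel (*riko*, *liha*).
The last vowel of *jiko* is /o/, which is a back vowel, so the suffix is -nu, giving *jikonu*.
The last vowel of *zopige* is /e/, which is a front vowel, so the suffix is -dir, giving *zopigedir*.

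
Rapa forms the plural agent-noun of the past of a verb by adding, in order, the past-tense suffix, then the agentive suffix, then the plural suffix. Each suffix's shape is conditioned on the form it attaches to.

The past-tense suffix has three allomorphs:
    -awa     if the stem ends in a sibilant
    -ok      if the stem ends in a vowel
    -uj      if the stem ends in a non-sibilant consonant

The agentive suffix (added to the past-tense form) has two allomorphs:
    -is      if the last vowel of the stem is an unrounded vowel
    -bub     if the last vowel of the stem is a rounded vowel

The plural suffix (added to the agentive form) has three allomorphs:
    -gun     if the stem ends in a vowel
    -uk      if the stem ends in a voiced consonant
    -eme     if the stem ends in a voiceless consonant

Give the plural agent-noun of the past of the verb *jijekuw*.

jijekuwujbubuk

*jijekuw* — final sound /w/ (a non-sibilant consonant) → -uj → *jijekuwuj*.
Since the last vowel of the past-tense form *jijekuwuj* is /u/ (a rounded vowel), it takes -bub, giving *jijekuwujbub*.
The agentive form *jijekuwujbub* — final sound /b/ (a voiced consonant) → -uk → *jijekuwujbubuk*.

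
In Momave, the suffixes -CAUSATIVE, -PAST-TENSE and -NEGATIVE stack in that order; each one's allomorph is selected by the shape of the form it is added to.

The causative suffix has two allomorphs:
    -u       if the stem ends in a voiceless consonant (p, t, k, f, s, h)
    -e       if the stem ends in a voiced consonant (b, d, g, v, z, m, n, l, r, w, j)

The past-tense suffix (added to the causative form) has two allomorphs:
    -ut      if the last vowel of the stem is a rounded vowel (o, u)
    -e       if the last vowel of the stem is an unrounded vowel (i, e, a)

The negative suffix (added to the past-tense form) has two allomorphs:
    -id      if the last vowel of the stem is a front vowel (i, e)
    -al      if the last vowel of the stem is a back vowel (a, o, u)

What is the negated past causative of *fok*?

fokuutal

The final consonant of *fok* is /k/, which is voiceless, so the causative suffix is -u, giving *foku*.
Since the last vowel of the causative form *foku* is /u/ (a rounded vowel), it takes -ut, giving *fokuut*.
Since the last vowel of the past-tense form *fokuut* is /u/ (a back vowel), it takes -al, giving *fokuutal*.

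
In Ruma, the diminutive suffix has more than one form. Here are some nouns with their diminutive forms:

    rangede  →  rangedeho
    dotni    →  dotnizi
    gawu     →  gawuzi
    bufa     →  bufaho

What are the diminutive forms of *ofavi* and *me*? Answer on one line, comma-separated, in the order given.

The suffix is conditioned by the last vowel: -zi when the last vowel of the stem is a high vowel (*dotni*, *gawu*); -ho when the last vowel of the stem is a non-high vowel (*rangede*, *bufa*).
The last vowel of *ofavi* is /i/, which is a high vowel, so the suffix is -zi, giving *ofavizi*.
Since the last vowel of *me* is /e/ (a non-high vowel), it takes -ho, giving *meho*.

ofavizi, meho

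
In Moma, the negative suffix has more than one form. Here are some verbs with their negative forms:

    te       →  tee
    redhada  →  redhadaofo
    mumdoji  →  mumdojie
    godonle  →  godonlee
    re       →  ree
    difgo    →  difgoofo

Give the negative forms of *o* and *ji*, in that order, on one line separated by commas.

The alternation tracks the last vowel of the stem — -e when the last vowel of the stem is a front vowel (*te*, *mumdoji*, *godonle*, *re*); -ofo when the last vowel of the stem is a back vowel (*redhada*, *difgo*).
The last vowel of *o* is /o/, which is a back vowel, so the suffix is -ofo, giving *oofo*.
*ji* — last vowel /i/ (a front vowel) → -e → *jie*.

oofo, jie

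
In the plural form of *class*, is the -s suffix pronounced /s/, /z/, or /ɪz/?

/ɪz/

The stem *class* ends in a sibilant (/s, z, ʃ, ʒ, tʃ, dʒ/).
The plural suffix surfaces as /ɪz/ after sibilants, /s/ after other voiceless consonants, and /z/ after other voiced sounds.
So the plural -s on *class* is pronounced /ɪz/.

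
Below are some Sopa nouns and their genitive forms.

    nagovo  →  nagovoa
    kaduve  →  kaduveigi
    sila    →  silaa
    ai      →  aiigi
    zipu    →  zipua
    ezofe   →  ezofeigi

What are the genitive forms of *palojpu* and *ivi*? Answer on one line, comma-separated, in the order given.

palojpua, iviigi

The pattern is front/back vowel harmony: -igi when the last vowel of the stem is a front vowel (*kaduve*, *ai*, *ezofe*); -a when the last vowel of the stem is a back vowel (*nagovo*, *sila*, *zipu*).
*palojpu* — last vowel /u/ (a back vowel) → -a → *palojpua*.
*ivi*: last vowel = /i/, a front vowel → -igi → *iviigi*.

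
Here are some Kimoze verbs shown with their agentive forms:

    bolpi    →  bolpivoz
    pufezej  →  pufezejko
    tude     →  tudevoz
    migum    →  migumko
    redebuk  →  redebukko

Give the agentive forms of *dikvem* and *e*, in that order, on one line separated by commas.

The alternation tracks the final sound of the stem — -ko when the stem ends in a consonant (*pufezej*, *migum*, *redebuk*); -voz when the stem ends in a vowel (*bolpi*, *tude*).
*dikvem* — final sound /m/ (a consonant) → -ko → *dikvemko*.
The final sound of *e* is /e/, which is a vowel, so the suffix is -voz, giving *evoz*.

dikvemko, evoz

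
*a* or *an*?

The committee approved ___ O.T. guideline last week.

an

The indefinite article is chosen by the initial *sound* of the following word, not its spelling.
The initialism *O.T.* is read letter by letter; the first letter, O, is pronounced /oʊ/, which begins with a vowel sound.
So the article is *an*: The committee approved an O.T. guideline last week.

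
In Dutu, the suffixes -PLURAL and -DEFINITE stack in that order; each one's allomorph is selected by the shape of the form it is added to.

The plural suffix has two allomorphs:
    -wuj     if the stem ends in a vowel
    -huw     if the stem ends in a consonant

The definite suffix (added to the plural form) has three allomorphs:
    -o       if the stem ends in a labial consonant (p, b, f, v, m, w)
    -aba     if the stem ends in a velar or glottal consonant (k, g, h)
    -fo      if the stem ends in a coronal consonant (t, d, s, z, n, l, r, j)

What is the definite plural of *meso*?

The final sound of *meso* is /o/, which is a vowel, so the plural suffix is -wuj, giving *mesowuj*.
The plural form *mesowuj*: final consonant = /j/, coronal → -fo → *mesowujfo*.

mesowujfo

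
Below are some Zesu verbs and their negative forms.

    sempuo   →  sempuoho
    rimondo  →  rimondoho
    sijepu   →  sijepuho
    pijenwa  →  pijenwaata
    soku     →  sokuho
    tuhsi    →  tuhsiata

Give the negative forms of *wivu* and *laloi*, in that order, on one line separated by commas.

The suffix is conditioned by the last vowel: -ho when the last vowel of the stem is a rounded vowel (*sempuo*, *rimondo*, *sijepu*, *soku*); -ata when the last vowel of the stem is an unrounded vowel (*pijenwa*, *tuhsi*).
The last vowel of *wivu* is /u/, which is a rounded vowel, so the suffix is -ho, giving *wivuho*.
*laloi*: last vowel = /i/, an unrounded vowel → -ata → *laloiata*.

wivuho, laloiata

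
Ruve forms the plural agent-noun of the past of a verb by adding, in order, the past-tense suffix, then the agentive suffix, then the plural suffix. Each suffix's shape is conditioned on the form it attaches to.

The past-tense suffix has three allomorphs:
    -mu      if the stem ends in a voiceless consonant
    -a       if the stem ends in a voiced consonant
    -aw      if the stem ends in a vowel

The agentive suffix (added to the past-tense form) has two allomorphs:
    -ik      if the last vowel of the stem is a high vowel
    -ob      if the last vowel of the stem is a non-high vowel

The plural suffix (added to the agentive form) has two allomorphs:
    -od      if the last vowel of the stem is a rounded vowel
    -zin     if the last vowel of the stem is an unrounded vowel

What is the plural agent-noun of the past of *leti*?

letiawobod

*leti* — final sound /i/ (a vowel) → -aw → *letiaw*.
The past-tense form *letiaw* — last vowel /a/ (a non-high vowel) → -ob → *letiawob*.
The agentive form *letiawob*: last vowel = /o/, a rounded vowel → -od → *letiawobod*.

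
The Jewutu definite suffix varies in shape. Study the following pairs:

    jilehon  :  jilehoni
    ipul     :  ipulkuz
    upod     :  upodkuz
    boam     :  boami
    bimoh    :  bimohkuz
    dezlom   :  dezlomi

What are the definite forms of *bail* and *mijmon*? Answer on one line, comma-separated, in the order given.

bailkuz, mijmoni

The suffix is conditioned by the final consonant: -i when the stem ends in a nasal (*jilehon*, *boam*, *dezlom*); -kuz when the stem ends in a non-nasal consonant (*ipul*, *upod*, *bimoh*).
Since the final consonant of *bail* is /l/ (non-nasal), it takes -kuz, giving *bailkuz*.
The final consonant of *mijmon* is /n/, which is a nasal, so the suffix is -i, giving *mijmoni*.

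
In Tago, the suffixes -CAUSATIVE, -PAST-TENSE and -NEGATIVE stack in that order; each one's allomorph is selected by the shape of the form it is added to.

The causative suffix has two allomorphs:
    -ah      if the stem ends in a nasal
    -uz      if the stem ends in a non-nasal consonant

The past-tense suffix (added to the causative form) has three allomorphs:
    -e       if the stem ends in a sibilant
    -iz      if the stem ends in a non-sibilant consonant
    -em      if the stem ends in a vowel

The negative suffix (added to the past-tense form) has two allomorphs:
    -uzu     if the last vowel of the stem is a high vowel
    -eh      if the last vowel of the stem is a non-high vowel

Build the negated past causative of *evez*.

The final consonant of *evez* is /z/, which is non-nasal, so the causative suffix is -uz, giving *evezuz*.
The causative form *evezuz* — final sound /z/ (a sibilant) → -e → *evezuze*.
The past-tense form *evezuze* — last vowel /e/ (a non-high vowel) → -eh → *evezuzeeh*.

evezuzeeh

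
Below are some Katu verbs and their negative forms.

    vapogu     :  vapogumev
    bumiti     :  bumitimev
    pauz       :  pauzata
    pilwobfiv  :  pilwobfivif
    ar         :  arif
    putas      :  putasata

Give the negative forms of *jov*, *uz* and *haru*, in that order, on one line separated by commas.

jovif, uzata, harumev

The pattern is sibilance of the final sound: -ata when the stem ends in a sibilant (*pauz*, *putas*); -if when the stem ends in a non-sibilant consonant (*pilwobfiv*, *ar*); -mev when the stem ends in a vowel (*vapogu*, *bumiti*).
*jov*: final sound = /v/, a non-sibilant consonant → -if → *jovif*.
The final sound of *uz* is /z/, which is a sibilant, so the suffix is -ata, giving *uzata*.
Since the final sound of *haru* is /u/ (a vowel), it takes -mev, giving *harumev*.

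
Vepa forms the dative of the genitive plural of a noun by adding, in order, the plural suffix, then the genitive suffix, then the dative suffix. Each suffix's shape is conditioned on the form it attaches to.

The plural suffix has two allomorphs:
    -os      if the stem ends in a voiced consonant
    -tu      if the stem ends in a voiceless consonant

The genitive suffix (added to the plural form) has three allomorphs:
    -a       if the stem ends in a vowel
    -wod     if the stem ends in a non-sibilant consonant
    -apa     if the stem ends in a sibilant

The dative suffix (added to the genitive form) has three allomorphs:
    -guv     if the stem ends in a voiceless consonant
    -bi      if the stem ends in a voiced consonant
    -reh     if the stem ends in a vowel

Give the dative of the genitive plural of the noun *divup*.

divuptuareh

*divup* — final consonant /p/ (voiceless) → -tu → *divuptu*.
The plural form *divuptu* — final sound /u/ (a vowel) → -a → *divuptua*.
Since the final sound of the genitive form *divuptua* is /a/ (a vowel), it takes -reh, giving *divuptuareh*.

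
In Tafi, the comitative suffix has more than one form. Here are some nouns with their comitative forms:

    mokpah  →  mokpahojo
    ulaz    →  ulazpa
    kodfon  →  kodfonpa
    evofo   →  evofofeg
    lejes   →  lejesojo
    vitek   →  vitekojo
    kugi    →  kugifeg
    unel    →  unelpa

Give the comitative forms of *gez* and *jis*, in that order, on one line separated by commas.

gezpa, jisojo

Looking at the final sound of each stem: -ojo when the stem ends in a voiceless consonant (*mokpah*, *lejes*, *vitek*); -pa when the stem ends in a voiced consonant (*ulaz*, *kodfon*, *unel*); -feg when the stem ends in a vowel (*evofo*, *kugi*).
The final sound of *gez* is /z/, which is a voiced consonant, so the suffix is -pa, giving *gezpa*.
*jis* — final sound /s/ (a voiceless consonant) → -ojo → *jisojo*.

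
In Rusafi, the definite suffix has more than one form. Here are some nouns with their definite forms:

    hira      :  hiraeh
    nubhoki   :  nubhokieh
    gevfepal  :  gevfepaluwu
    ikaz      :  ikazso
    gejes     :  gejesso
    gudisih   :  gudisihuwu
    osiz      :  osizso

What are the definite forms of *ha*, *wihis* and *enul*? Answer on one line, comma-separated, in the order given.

haeh, wihisso, enuluwu

The suffix is conditioned by the final sound: -so when the stem ends in a sibilant (*ikaz*, *gejes*, *osiz*); -uwu when the stem ends in a non-sibilant consonant (*gevfepal*, *gudisih*); -eh when the stem ends in a vowel (*hira*, *nubhoki*).
*ha*: final sound = /a/, a vowel → -eh → *haeh*.
*wihis* — final sound /s/ (a sibilant) → -so → *wihisso*.
Since the final sound of *enul* is /l/ (a non-sibilant consonant), it takes -uwu, giving *enuluwu*.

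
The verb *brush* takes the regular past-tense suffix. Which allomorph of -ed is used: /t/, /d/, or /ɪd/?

/t/

The stem *brush* ends in a voiceless consonant other than /t/.
The -ed suffix is realized as /ɪd/ after /t, d/; as /t/ after other voiceless consonants; and as /d/ after other voiced sounds.
So -ed on *brush* is pronounced /t/.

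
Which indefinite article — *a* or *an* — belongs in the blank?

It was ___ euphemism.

a

The indefinite article is chosen by the initial *sound* of the following word, not its spelling.
*euphemism* begins with the sound /juː/ (eu pronounced /juː/) — a consonant sound.
So the article is *a*: It was a euphemism.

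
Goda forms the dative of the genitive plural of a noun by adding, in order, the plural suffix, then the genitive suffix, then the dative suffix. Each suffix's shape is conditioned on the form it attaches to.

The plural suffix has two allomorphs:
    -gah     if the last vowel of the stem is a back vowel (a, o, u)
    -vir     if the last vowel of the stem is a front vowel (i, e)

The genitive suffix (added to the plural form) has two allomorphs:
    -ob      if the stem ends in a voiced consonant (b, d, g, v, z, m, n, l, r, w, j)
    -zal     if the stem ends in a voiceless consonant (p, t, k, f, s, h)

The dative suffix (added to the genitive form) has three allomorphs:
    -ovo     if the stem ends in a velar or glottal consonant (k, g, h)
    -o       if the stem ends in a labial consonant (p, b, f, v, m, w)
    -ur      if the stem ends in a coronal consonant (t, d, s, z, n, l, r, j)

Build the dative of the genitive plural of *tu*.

The last vowel of *tu* is /u/, which is a back vowel, so the plural suffix is -gah, giving *tugah*.
The plural form *tugah* — final consonant /h/ (voiceless) → -zal → *tugahzal*.
The genitive form *tugahzal*: final consonant = /l/, coronal → -ur → *tugahzalur*.

tugahzalur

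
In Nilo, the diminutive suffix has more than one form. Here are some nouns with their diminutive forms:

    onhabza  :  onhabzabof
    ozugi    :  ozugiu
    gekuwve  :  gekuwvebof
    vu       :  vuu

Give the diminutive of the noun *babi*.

babiu

The pattern is height harmony: -u when the last vowel of the stem is a high vowel (*ozugi*, *vu*); -bof when the last vowel of the stem is a non-high vowel (*onhabza*, *gekuwve*).
*babi* — last vowel /i/ (a high vowel) → -u → *babiu*.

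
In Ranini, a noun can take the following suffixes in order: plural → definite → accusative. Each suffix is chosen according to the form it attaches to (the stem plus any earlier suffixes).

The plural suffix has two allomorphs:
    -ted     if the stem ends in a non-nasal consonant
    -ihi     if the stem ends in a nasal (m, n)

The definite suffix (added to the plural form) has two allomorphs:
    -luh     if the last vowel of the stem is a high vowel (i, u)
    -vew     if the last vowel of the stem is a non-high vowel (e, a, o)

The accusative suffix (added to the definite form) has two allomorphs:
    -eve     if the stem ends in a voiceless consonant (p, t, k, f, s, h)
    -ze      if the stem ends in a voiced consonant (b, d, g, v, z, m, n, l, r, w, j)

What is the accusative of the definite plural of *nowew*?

nowewtedvewze

*nowew* — final consonant /w/ (non-nasal) → -ted → *nowewted*.
The plural form *nowewted* — last vowel /e/ (a non-high vowel) → -vew → *nowewtedvew*.
The definite form *nowewtedvew* — final consonant /w/ (voiced) → -ze → *nowewtedvewze*.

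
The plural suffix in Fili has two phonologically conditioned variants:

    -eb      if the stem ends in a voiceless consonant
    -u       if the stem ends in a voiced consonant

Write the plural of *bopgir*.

Since the final consonant of *bopgir* is /r/ (voiced), it takes -u, giving *bopgiru*.

bopgiru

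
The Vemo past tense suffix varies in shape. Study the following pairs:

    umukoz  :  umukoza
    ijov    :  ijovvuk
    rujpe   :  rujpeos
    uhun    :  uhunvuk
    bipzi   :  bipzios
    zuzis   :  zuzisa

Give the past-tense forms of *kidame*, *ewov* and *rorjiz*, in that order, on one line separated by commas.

kidameos, ewovvuk, rorjiza

The pattern is sibilance of the final sound: -a when the stem ends in a sibilant (*umukoz*, *zuzis*); -vuk when the stem ends in a non-sibilant consonant (*ijov*, *uhun*); -os when the stem ends in a vowel (*rujpe*, *bipzi*).
*kidame* — final sound /e/ (a vowel) → -os → *kidameos*.
Since the final sound of *ewov* is /v/ (a non-sibilant consonant), it takes -vuk, giving *ewovvuk*.
Since the final sound of *rorjiz* is /z/ (a sibilant), it takes -a, giving *rorjiza*.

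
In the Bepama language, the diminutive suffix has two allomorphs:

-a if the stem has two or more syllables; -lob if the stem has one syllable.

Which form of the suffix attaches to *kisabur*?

*kisabur* has 3 syllables, so the suffix is -a.

-a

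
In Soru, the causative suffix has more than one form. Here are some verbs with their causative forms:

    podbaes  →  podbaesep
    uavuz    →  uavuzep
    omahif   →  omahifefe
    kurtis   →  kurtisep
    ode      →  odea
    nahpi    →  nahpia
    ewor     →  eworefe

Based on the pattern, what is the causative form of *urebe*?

urebea

The alternation tracks the final sound of the stem — -ep when the stem ends in a sibilant (*podbaes*, *uavuz*, *kurtis*); -efe when the stem ends in a non-sibilant consonant (*omahif*, *ewor*); -a when the stem ends in a vowel (*ode*, *nahpi*).
The final sound of *urebe* is /e/, which is a vowel, so the suffix is -a, giving *urebea*.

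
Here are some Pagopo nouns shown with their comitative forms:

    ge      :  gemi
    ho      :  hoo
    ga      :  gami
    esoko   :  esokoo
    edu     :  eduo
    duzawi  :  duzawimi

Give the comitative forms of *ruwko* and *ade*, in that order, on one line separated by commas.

The suffix is conditioned by the last vowel: -o when the last vowel of the stem is a rounded vowel (*ho*, *esoko*, *edu*); -mi when the last vowel of the stem is an unrounded vowel (*ge*, *ga*, *duzawi*).
The last vowel of *ruwko* is /o/, which is a rounded vowel, so the suffix is -o, giving *ruwkoo*.
*ade* — last vowel /e/ (an unrounded vowel) → -mi → *ademi*.

ruwkoo, ademi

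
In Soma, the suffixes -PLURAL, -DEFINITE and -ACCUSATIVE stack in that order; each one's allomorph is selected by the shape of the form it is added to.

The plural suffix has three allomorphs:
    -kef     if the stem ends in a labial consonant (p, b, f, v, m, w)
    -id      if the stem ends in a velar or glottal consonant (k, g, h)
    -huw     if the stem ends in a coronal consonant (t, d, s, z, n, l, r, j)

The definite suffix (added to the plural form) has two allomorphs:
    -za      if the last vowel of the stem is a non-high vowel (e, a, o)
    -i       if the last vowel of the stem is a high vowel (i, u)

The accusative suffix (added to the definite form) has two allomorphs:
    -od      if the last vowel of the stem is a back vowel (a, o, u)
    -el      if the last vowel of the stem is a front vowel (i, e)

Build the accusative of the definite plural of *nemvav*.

The final consonant of *nemvav* is /v/, which is labial, so the plural suffix is -kef, giving *nemvavkef*.
The plural form *nemvavkef* — last vowel /e/ (a non-high vowel) → -za → *nemvavkefza*.
The definite form *nemvavkefza* — last vowel /a/ (a back vowel) → -od → *nemvavkefzaod*.

nemvavkefzaod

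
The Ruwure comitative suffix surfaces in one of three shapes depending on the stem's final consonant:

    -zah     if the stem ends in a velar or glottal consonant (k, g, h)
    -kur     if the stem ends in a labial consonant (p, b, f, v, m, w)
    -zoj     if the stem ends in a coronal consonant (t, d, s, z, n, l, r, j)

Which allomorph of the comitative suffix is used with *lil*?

-zoj

The final consonant of *lil* is /l/, which is coronal, so the suffix is -zoj.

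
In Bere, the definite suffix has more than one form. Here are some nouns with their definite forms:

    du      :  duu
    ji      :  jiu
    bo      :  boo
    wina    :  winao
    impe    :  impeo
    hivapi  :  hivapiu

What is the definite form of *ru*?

ruu

The pattern is height harmony: -u when the last vowel of the stem is a high vowel (*du*, *ji*, *hivapi*); -o when the last vowel of the stem is a non-high vowel (*bo*, *wina*, *impe*).
*ru*: last vowel = /u/, a high vowel → -u → *ruu*.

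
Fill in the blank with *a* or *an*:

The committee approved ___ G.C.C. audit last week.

a

The indefinite article is chosen by the initial *sound* of the following word, not its spelling.
The initialism *G.C.C.* is read letter by letter; the first letter, G, is pronounced /dʒiː/, which begins with a consonant sound.
So the article is *a*: The committee approved a G.C.C. audit last week.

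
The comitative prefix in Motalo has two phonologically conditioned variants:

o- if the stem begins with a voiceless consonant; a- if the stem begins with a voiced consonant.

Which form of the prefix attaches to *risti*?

Since the first consonant of *risti* is /r/ (voiced), it takes a-.

a-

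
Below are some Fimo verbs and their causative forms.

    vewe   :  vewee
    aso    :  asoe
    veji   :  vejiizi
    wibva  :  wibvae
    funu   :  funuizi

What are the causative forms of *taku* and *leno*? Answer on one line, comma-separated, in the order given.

The pattern is height harmony: -izi when the last vowel of the stem is a high vowel (*veji*, *funu*); -e when the last vowel of the stem is a non-high vowel (*vewe*, *aso*, *wibva*).
The last vowel of *taku* is /u/, which is a high vowel, so the suffix is -izi, giving *takuizi*.
*leno* — last vowel /o/ (a non-high vowel) → -e → *lenoe*.

takuizi, lenoe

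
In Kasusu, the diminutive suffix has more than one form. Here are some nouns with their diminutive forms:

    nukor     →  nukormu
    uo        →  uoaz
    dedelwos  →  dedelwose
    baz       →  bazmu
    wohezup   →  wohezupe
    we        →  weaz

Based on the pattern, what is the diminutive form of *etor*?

The suffix is conditioned by the final sound: -e when the stem ends in a voiceless consonant (*dedelwos*, *wohezup*); -mu when the stem ends in a voiced consonant (*nukor*, *baz*); -az when the stem ends in a vowel (*uo*, *we*).
Since the final sound of *etor* is /r/ (a voiced consonant), it takes -mu, giving *etormu*.

etormu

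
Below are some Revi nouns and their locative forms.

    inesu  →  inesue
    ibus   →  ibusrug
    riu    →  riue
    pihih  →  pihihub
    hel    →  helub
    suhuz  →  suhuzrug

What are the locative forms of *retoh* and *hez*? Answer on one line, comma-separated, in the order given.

retohub, hezrug

Looking at the final sound of each stem: -rug when the stem ends in a sibilant (*ibus*, *suhuz*); -ub when the stem ends in a non-sibilant consonant (*pihih*, *hel*); -e when the stem ends in a vowel (*inesu*, *riu*).
The final sound of *retoh* is /h/, which is a non-sibilant consonant, so the suffix is -ub, giving *retohub*.
*hez*: final sound = /z/, a sibilant → -rug → *hezrug*.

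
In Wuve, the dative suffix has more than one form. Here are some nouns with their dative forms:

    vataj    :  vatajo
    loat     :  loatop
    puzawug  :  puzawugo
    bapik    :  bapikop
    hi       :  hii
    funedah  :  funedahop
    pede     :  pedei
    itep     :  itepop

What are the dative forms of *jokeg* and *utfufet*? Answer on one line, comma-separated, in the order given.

jokego, utfufetop

The pattern is voicing of the final sound: -op when the stem ends in a voiceless consonant (*loat*, *bapik*, *funedah*, *itep*); -o when the stem ends in a voiced consonant (*vataj*, *puzawug*); -i when the stem ends in a vowel (*hi*, *pede*).
*jokeg* — final sound /g/ (a voiced consonant) → -o → *jokego*.
*utfufet* — final sound /t/ (a voiceless consonant) → -op → *utfufetop*.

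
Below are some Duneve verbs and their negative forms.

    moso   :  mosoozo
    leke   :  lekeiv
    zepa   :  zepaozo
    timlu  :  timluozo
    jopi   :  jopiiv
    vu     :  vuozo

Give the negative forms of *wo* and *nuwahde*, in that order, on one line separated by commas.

Looking at the last vowel of each stem: -iv when the last vowel of the stem is a front vowel (*leke*, *jopi*); -ozo when the last vowel of the stem is a back vowel (*moso*, *zepa*, *timlu*, *vu*).
*wo*: last vowel = /o/, a back vowel → -ozo → *woozo*.
*nuwahde* — last vowel /e/ (a front vowel) → -iv → *nuwahdeiv*.

woozo, nuwahdeiv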